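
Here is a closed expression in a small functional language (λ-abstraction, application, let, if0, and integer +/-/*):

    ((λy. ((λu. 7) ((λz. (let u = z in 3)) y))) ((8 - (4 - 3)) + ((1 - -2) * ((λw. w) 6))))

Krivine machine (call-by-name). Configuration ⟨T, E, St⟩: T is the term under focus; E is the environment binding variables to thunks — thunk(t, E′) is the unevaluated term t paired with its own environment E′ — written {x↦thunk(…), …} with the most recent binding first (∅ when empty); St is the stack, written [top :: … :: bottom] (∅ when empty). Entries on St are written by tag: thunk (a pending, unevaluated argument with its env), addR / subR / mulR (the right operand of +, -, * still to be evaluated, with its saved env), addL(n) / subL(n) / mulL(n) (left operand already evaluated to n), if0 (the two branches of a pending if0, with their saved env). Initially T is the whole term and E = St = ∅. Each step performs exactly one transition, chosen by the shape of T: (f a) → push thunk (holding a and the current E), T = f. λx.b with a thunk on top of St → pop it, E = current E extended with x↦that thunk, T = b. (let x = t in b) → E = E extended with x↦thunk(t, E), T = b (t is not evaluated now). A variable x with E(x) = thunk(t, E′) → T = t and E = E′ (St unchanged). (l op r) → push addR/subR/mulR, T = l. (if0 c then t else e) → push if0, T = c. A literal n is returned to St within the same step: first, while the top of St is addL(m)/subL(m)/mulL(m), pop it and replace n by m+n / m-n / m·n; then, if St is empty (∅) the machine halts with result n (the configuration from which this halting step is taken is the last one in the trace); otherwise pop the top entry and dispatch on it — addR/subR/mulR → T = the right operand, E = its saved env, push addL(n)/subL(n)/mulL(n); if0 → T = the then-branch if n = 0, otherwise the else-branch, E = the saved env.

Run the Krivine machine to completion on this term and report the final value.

0. <T=((λy. ((λu. 7) ((λz. (let u = z in 3)) y))) ((8 - (4 - 3)) + ((1 - -2) * ((λw. w) 6)))), E=∅, St=∅>
1. <T=(λy. ((λu. 7) ((λz. (let u = z in 3)) y))), E=∅, St=[thunk]>
2. <T=((λu. 7) ((λz. (let u = z in 3)) y)), E={y↦thunk(((8 - (4 - 3)) + ((1 - -2) * ((λw. w) 6))), ∅)}, St=∅>
3. <T=(λu. 7), E={y↦thunk(((8 - (4 - 3)) + ((1 - -2) * ((λw. w) 6))), ∅)}, St=[thunk]>
4. <T=7, E={u↦thunk(((λz. (let u = z in 3)) y), {y↦thunk(((8 - (4 - 3)) + ((1 - -2) * ((λw. w) 6))), ∅)}), y↦thunk(((8 - (4 - 3)) + ((1 - -2) * ((λw. w) 6))), ∅)}, St=∅>
→ final value 7

Answer: 7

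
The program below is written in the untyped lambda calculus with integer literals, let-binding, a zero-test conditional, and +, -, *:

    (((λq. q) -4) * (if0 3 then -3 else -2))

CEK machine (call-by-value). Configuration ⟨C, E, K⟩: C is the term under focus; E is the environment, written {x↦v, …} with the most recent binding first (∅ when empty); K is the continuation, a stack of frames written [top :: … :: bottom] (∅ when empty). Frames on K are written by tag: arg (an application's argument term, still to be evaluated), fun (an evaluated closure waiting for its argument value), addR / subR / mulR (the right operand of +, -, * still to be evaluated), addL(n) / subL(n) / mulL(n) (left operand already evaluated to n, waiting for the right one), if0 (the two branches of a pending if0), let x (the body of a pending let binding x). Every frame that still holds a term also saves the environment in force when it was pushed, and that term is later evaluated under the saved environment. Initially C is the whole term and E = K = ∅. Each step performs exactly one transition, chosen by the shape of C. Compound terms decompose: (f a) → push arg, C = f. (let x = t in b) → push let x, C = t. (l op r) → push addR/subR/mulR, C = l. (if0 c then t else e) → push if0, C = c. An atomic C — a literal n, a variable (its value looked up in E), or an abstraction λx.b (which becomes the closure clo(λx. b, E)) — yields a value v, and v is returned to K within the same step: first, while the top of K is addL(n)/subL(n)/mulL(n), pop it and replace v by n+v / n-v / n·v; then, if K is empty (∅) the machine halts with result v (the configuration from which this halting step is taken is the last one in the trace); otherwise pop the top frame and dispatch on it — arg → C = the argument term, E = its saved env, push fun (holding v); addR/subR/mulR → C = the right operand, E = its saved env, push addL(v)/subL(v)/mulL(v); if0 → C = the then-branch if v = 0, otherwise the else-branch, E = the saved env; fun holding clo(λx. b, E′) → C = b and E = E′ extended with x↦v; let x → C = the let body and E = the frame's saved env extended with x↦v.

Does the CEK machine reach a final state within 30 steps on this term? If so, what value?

Answer: 8

Execution trace:
step 0: [C=(((λq. q) -4) * (if0 3 then -3 else -2)) | E=∅ | K=∅]
step 1: [C=((λq. q) -4) | E=∅ | K=[mulR]]
step 2: [C=(λq. q) | E=∅ | K=[arg :: mulR]]
step 3: [C=-4 | E=∅ | K=[fun :: mulR]]
step 4: [C=q | E={q↦-4} | K=[mulR]]
step 5: [C=(if0 3 then -3 else -2) | E=∅ | K=[mulL(-4)]]
step 6: [C=3 | E=∅ | K=[if0 :: mulL(-4)]]
step 7: [C=-2 | E=∅ | K=[mulL(-4)]]
→ final value 8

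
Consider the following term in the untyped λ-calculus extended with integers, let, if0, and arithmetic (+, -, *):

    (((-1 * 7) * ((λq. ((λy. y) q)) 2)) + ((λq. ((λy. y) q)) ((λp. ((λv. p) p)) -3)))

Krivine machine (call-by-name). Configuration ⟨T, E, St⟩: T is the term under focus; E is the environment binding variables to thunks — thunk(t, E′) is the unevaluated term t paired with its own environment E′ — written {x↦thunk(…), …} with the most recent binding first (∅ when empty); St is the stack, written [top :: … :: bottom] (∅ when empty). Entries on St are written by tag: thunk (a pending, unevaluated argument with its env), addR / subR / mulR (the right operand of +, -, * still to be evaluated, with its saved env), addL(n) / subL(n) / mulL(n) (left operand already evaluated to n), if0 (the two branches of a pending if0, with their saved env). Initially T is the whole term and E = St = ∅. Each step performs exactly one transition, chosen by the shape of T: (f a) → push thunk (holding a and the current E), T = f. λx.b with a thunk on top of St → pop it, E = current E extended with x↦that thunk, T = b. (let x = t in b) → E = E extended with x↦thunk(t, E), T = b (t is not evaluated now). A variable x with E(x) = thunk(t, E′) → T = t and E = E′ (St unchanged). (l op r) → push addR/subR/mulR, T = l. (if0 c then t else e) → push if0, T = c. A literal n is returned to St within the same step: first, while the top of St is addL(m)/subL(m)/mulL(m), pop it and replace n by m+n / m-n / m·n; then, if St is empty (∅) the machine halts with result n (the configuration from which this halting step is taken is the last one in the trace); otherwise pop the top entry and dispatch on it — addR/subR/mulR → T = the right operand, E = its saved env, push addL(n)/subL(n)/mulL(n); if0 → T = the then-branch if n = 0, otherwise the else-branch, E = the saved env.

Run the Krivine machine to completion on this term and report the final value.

step 0: <T=(((-1 * 7) * ((λq. ((λy. y) q)) 2)) + ((λq. ((λy. y) q)) ((λp. ((λv. p) p)) -3))), E=∅, St=∅>
step 1: <T=((-1 * 7) * ((λq. ((λy. y) q)) 2)), E=∅, St=[addR]>
step 2: <T=(-1 * 7), E=∅, St=[mulR :: addR]>
step 3: <T=-1, E=∅, St=[mulR :: mulR :: addR]>
step 4: <T=7, E=∅, St=[mulL(-1) :: mulR :: addR]>
step 5: <T=((λq. ((λy. y) q)) 2), E=∅, St=[mulL(-7) :: addR]>
step 6: <T=(λq. ((λy. y) q)), E=∅, St=[thunk :: mulL(-7) :: addR]>
step 7: <T=((λy. y) q), E={q↦thunk(2, ∅)}, St=[mulL(-7) :: addR]>
step 8: <T=(λy. y), E={q↦thunk(2, ∅)}, St=[thunk :: mulL(-7) :: addR]>
step 9: <T=y, E={y↦thunk(q, {q↦thunk(2, ∅)}), q↦thunk(2, ∅)}, St=[mulL(-7) :: addR]>
step 10: <T=q, E={q↦thunk(2, ∅)}, St=[mulL(-7) :: addR]>
step 11: <T=2, E=∅, St=[mulL(-7) :: addR]>
step 12: <T=((λq. ((λy. y) q)) ((λp. ((λv. p) p)) -3)), E=∅, St=[addL(-14)]>
step 13: <T=(λq. ((λy. y) q)), E=∅, St=[thunk :: addL(-14)]>
step 14: <T=((λy. y) q), E={q↦thunk(((λp. ((λv. p) p)) -3), ∅)}, St=[addL(-14)]>
step 15: <T=(λy. y), E={q↦thunk(((λp. ((λv. p) p)) -3), ∅)}, St=[thunk :: addL(-14)]>
step 16: <T=y, E={y↦thunk(q, {q↦thunk(((λp. ((λv. p) p)) -3), ∅)}), q↦thunk(((λp. ((λv. p) p)) -3), ∅)}, St=[addL(-14)]>
step 17: <T=q, E={q↦thunk(((λp. ((λv. p) p)) -3), ∅)}, St=[addL(-14)]>
step 18: <T=((λp. ((λv. p) p)) -3), E=∅, St=[addL(-14)]>
step 19: <T=(λp. ((λv. p) p)), E=∅, St=[thunk :: addL(-14)]>
step 20: <T=((λv. p) p), E={p↦thunk(-3, ∅)}, St=[addL(-14)]>
step 21: <T=(λv. p), E={p↦thunk(-3, ∅)}, St=[thunk :: addL(-14)]>
step 22: <T=p, E={v↦thunk(p, {p↦thunk(-3, ∅)}), p↦thunk(-3, ∅)}, St=[addL(-14)]>
step 23: <T=-3, E=∅, St=[addL(-14)]>
→ final value -17

Answer: -17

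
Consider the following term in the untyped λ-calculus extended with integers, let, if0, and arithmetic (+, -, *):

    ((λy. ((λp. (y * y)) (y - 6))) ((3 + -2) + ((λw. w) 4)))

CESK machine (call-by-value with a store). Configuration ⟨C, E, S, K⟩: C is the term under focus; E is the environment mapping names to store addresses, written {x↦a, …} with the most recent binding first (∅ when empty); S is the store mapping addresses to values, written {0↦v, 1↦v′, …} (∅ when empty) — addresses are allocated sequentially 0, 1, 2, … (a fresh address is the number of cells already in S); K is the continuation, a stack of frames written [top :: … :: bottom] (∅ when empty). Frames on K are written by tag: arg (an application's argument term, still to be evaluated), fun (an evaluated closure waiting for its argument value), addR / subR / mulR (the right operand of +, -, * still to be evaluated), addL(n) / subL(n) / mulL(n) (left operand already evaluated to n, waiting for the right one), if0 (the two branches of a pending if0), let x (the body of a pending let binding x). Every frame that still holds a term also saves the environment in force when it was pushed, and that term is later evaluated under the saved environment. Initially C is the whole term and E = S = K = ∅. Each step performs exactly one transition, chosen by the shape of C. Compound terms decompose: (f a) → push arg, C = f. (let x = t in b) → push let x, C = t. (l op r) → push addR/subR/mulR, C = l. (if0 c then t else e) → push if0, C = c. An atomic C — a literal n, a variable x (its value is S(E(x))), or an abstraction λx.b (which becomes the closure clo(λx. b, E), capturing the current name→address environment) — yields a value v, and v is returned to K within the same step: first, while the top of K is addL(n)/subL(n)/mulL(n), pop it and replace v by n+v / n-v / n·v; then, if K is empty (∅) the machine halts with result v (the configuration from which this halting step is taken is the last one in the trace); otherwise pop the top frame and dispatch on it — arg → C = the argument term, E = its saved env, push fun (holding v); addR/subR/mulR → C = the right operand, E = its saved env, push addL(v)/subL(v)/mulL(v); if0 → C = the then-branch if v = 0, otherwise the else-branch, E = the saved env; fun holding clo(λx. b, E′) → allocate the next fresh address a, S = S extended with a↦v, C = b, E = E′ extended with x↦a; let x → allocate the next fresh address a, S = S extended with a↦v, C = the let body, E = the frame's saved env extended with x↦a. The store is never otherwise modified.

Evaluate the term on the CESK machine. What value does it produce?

Answer: 25

Execution trace:
0. [C=((λy. ((λp. (y * y)) (y - 6))) ((3 + -2) + ((λw. w) 4))) | E=∅ | S=∅ | K=∅]
1. [C=(λy. ((λp. (y * y)) (y - 6))) | E=∅ | S=∅ | K=[arg]]
2. [C=((3 + -2) + ((λw. w) 4)) | E=∅ | S=∅ | K=[fun]]
3. [C=(3 + -2) | E=∅ | S=∅ | K=[addR :: fun]]
4. [C=3 | E=∅ | S=∅ | K=[addR :: addR :: fun]]
5. [C=-2 | E=∅ | S=∅ | K=[addL(3) :: addR :: fun]]
6. [C=((λw. w) 4) | E=∅ | S=∅ | K=[addL(1) :: fun]]
7. [C=(λw. w) | E=∅ | S=∅ | K=[arg :: addL(1) :: fun]]
8. [C=4 | E=∅ | S=∅ | K=[fun :: addL(1) :: fun]]
9. [C=w | E={w↦0} | S={0↦4} | K=[addL(1) :: fun]]
10. [C=((λp. (y * y)) (y - 6)) | E={y↦1} | S={0↦4, 1↦5} | K=∅]
11. [C=(λp. (y * y)) | E={y↦1} | S={0↦4, 1↦5} | K=[arg]]
12. [C=(y - 6) | E={y↦1} | S={0↦4, 1↦5} | K=[fun]]
13. [C=y | E={y↦1} | S={0↦4, 1↦5} | K=[subR :: fun]]
14. [C=6 | E={y↦1} | S={0↦4, 1↦5} | K=[subL(5) :: fun]]
15. [C=(y * y) | E={p↦2, y↦1} | S={0↦4, 1↦5, 2↦-1} | K=∅]
16. [C=y | E={p↦2, y↦1} | S={0↦4, 1↦5, 2↦-1} | K=[mulR]]
17. [C=y | E={p↦2, y↦1} | S={0↦4, 1↦5, 2↦-1} | K=[mulL(5)]]
→ final value 25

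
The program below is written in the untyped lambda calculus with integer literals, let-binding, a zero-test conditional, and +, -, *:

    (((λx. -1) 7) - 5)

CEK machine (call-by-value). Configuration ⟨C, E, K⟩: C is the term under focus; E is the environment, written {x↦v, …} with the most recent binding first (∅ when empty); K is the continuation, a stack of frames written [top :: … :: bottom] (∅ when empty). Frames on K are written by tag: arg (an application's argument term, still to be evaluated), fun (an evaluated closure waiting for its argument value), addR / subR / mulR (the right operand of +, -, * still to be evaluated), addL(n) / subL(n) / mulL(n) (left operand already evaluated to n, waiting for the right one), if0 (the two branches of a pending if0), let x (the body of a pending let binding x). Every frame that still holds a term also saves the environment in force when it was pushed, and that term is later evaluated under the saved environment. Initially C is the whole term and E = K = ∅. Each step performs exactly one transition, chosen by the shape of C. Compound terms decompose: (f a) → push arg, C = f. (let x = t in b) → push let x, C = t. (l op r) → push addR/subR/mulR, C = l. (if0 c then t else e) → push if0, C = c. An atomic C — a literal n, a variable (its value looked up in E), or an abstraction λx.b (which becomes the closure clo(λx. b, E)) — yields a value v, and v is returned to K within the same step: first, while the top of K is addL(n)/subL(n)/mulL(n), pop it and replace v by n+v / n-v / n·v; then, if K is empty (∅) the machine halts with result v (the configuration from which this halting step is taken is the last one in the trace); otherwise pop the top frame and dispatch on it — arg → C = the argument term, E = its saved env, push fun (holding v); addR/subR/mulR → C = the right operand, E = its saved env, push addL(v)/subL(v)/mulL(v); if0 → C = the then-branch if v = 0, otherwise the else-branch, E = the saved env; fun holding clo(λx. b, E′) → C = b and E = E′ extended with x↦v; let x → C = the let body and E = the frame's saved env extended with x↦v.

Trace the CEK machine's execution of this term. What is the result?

0. [C=(((λx. -1) 7) - 5) | E=∅ | K=∅]
1. [C=((λx. -1) 7) | E=∅ | K=[subR]]
2. [C=(λx. -1) | E=∅ | K=[arg :: subR]]
3. [C=7 | E=∅ | K=[fun :: subR]]
4. [C=-1 | E={x↦7} | K=[subR]]
5. [C=5 | E=∅ | K=[subL(-1)]]
→ final value -6

Answer: -6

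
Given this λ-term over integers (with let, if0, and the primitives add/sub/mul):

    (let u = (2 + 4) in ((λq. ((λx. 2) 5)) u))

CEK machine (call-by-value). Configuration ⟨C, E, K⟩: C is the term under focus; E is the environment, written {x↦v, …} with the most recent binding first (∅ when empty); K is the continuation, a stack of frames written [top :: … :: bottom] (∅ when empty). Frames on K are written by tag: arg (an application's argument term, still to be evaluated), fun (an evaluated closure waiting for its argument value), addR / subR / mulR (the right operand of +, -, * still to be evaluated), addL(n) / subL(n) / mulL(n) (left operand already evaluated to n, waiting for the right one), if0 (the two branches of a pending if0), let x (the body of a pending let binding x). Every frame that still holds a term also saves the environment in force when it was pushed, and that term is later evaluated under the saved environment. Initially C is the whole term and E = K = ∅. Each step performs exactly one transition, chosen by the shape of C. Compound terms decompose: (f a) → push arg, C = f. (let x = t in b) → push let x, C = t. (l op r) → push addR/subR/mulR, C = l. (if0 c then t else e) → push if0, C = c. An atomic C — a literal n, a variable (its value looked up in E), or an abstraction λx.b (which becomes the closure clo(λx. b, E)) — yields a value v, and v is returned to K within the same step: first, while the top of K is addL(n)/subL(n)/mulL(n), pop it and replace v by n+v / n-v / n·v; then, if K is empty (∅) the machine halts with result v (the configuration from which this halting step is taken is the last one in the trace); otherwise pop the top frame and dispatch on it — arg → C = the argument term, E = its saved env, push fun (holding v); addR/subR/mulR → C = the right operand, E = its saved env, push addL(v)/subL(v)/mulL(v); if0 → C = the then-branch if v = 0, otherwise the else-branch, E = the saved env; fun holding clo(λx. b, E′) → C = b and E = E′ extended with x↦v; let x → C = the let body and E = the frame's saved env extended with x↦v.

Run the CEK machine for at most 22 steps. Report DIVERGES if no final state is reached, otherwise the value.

step 0: ⟨C=(let u = (2 + 4) in ((λq. ((λx. 2) 5)) u)); E=∅; K=∅⟩
step 1: ⟨C=(2 + 4); E=∅; K=[let u]⟩
step 2: ⟨C=2; E=∅; K=[addR :: let u]⟩
step 3: ⟨C=4; E=∅; K=[addL(2) :: let u]⟩
step 4: ⟨C=((λq. ((λx. 2) 5)) u); E={u↦6}; K=∅⟩
step 5: ⟨C=(λq. ((λx. 2) 5)); E={u↦6}; K=[arg]⟩
step 6: ⟨C=u; E={u↦6}; K=[fun]⟩
step 7: ⟨C=((λx. 2) 5); E={q↦6, u↦6}; K=∅⟩
step 8: ⟨C=(λx. 2); E={q↦6, u↦6}; K=[arg]⟩
step 9: ⟨C=5; E={q↦6, u↦6}; K=[fun]⟩
step 10: ⟨C=2; E={x↦5, q↦6, u↦6}; K=∅⟩
→ final value 2

Answer: 2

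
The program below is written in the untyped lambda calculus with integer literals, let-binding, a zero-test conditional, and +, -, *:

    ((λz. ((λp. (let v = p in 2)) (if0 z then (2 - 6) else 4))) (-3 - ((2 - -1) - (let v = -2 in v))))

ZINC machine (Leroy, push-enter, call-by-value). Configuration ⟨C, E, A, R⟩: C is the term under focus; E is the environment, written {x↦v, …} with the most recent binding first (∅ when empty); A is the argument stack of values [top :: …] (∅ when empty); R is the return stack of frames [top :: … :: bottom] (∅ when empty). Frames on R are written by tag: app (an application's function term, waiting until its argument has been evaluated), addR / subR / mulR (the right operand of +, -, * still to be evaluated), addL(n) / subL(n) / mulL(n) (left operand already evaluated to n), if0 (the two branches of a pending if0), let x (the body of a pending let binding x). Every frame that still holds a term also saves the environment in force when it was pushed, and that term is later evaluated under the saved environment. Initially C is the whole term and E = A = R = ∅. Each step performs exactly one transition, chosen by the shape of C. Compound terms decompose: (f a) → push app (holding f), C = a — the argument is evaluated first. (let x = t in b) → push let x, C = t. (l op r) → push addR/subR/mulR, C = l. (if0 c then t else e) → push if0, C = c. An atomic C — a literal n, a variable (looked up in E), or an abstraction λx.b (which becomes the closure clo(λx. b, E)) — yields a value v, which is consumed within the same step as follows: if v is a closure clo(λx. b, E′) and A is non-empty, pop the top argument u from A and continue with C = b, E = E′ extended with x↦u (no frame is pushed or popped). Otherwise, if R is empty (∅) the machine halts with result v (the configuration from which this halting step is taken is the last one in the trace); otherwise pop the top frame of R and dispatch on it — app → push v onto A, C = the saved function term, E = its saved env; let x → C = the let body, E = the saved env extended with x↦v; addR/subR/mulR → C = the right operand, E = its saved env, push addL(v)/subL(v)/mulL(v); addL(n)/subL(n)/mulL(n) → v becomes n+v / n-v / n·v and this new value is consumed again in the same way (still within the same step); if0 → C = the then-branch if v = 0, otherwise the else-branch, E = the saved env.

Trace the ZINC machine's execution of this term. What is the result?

Answer: 2

Machine steps:
t=0: ⟨C=((λz. ((λp. (let v = p in 2)) (if0 z then (2 - 6) else 4))) (-3 - ((2 - -1) - (let v = -2 in v)))); E=∅; A=∅; R=∅⟩
t=1: ⟨C=(-3 - ((2 - -1) - (let v = -2 in v))); E=∅; A=∅; R=[app]⟩
t=2: ⟨C=-3; E=∅; A=∅; R=[subR :: app]⟩
t=3: ⟨C=((2 - -1) - (let v = -2 in v)); E=∅; A=∅; R=[subL(-3) :: app]⟩
t=4: ⟨C=(2 - -1); E=∅; A=∅; R=[subR :: subL(-3) :: app]⟩
t=5: ⟨C=2; E=∅; A=∅; R=[subR :: subR :: subL(-3) :: app]⟩
t=6: ⟨C=-1; E=∅; A=∅; R=[subL(2) :: subR :: subL(-3) :: app]⟩
t=7: ⟨C=(let v = -2 in v); E=∅; A=∅; R=[subL(3) :: subL(-3) :: app]⟩
t=8: ⟨C=-2; E=∅; A=∅; R=[let v :: subL(3) :: subL(-3) :: app]⟩
t=9: ⟨C=v; E={v↦-2}; A=∅; R=[subL(3) :: subL(-3) :: app]⟩
t=10: ⟨C=(λz. ((λp. (let v = p in 2)) (if0 z then (2 - 6) else 4))); E=∅; A=[-8]; R=∅⟩
t=11: ⟨C=((λp. (let v = p in 2)) (if0 z then (2 - 6) else 4)); E={z↦-8}; A=∅; R=∅⟩
t=12: ⟨C=(if0 z then (2 - 6) else 4); E={z↦-8}; A=∅; R=[app]⟩
t=13: ⟨C=z; E={z↦-8}; A=∅; R=[if0 :: app]⟩
t=14: ⟨C=4; E={z↦-8}; A=∅; R=[app]⟩
t=15: ⟨C=(λp. (let v = p in 2)); E={z↦-8}; A=[4]; R=∅⟩
t=16: ⟨C=(let v = p in 2); E={p↦4, z↦-8}; A=∅; R=∅⟩
t=17: ⟨C=p; E={p↦4, z↦-8}; A=∅; R=[let v]⟩
t=18: ⟨C=2; E={v↦4, p↦4, z↦-8}; A=∅; R=∅⟩
→ final value 2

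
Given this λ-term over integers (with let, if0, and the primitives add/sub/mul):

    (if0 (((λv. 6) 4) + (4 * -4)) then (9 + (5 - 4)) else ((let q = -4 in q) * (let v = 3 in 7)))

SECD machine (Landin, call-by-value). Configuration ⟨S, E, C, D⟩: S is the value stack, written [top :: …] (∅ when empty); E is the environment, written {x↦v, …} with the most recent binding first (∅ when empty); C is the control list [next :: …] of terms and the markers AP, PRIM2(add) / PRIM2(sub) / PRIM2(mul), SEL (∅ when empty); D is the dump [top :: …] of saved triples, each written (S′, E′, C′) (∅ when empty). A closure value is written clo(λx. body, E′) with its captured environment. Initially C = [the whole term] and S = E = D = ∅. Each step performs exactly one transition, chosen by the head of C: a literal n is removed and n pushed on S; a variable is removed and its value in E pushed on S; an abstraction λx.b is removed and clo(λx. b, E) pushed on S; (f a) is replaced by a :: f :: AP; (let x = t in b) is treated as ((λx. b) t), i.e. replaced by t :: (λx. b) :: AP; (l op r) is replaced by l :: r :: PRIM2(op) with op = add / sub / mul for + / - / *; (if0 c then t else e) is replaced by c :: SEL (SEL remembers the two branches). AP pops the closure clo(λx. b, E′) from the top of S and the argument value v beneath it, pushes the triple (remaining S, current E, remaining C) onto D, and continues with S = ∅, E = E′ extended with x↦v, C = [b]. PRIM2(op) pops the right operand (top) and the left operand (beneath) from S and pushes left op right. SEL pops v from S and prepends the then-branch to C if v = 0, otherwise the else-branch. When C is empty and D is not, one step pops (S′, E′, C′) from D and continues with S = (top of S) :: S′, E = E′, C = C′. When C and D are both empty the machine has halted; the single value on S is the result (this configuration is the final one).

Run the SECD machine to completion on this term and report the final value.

Answer: -28

Derivation:
t=0: ⟨S=∅; E=∅; C=[(if0 (((λv. 6) 4) + (4 * -4)) then (9 + (5 - 4)) else ((let q = -4 in q) * (let v = 3 in 7)))]; D=∅⟩
t=1: ⟨S=∅; E=∅; C=[(((λv. 6) 4) + (4 * -4)) :: SEL]; D=∅⟩
t=2: ⟨S=∅; E=∅; C=[((λv. 6) 4) :: (4 * -4) :: PRIM2(add) :: SEL]; D=∅⟩
t=3: ⟨S=∅; E=∅; C=[4 :: (λv. 6) :: AP :: (4 * -4) :: PRIM2(add) :: SEL]; D=∅⟩
t=4: ⟨S=[4]; E=∅; C=[(λv. 6) :: AP :: (4 * -4) :: PRIM2(add) :: SEL]; D=∅⟩
t=5: ⟨S=[clo(λv. 6, ∅) :: 4]; E=∅; C=[AP :: (4 * -4) :: PRIM2(add) :: SEL]; D=∅⟩
t=6: ⟨S=∅; E={v↦4}; C=[6]; D=[(∅, ∅, [(4 * -4) :: PRIM2(add) :: SEL])]⟩
t=7: ⟨S=[6]; E={v↦4}; C=∅; D=[(∅, ∅, [(4 * -4) :: PRIM2(add) :: SEL])]⟩
t=8: ⟨S=[6]; E=∅; C=[(4 * -4) :: PRIM2(add) :: SEL]; D=∅⟩
t=9: ⟨S=[6]; E=∅; C=[4 :: -4 :: PRIM2(mul) :: PRIM2(add) :: SEL]; D=∅⟩
t=10: ⟨S=[4 :: 6]; E=∅; C=[-4 :: PRIM2(mul) :: PRIM2(add) :: SEL]; D=∅⟩
t=11: ⟨S=[-4 :: 4 :: 6]; E=∅; C=[PRIM2(mul) :: PRIM2(add) :: SEL]; D=∅⟩
t=12: ⟨S=[-16 :: 6]; E=∅; C=[PRIM2(add) :: SEL]; D=∅⟩
t=13: ⟨S=[-10]; E=∅; C=[SEL]; D=∅⟩
t=14: ⟨S=∅; E=∅; C=[((let q = -4 in q) * (let v = 3 in 7))]; D=∅⟩
t=15: ⟨S=∅; E=∅; C=[(let q = -4 in q) :: (let v = 3 in 7) :: PRIM2(mul)]; D=∅⟩
t=16: ⟨S=∅; E=∅; C=[-4 :: (λq. q) :: AP :: (let v = 3 in 7) :: PRIM2(mul)]; D=∅⟩
t=17: ⟨S=[-4]; E=∅; C=[(λq. q) :: AP :: (let v = 3 in 7) :: PRIM2(mul)]; D=∅⟩
t=18: ⟨S=[clo(λq. q, ∅) :: -4]; E=∅; C=[AP :: (let v = 3 in 7) :: PRIM2(mul)]; D=∅⟩
t=19: ⟨S=∅; E={q↦-4}; C=[q]; D=[(∅, ∅, [(let v = 3 in 7) :: PRIM2(mul)])]⟩
t=20: ⟨S=[-4]; E={q↦-4}; C=∅; D=[(∅, ∅, [(let v = 3 in 7) :: PRIM2(mul)])]⟩
t=21: ⟨S=[-4]; E=∅; C=[(let v = 3 in 7) :: PRIM2(mul)]; D=∅⟩
t=22: ⟨S=[-4]; E=∅; C=[3 :: (λv. 7) :: AP :: PRIM2(mul)]; D=∅⟩
t=23: ⟨S=[3 :: -4]; E=∅; C=[(λv. 7) :: AP :: PRIM2(mul)]; D=∅⟩
t=24: ⟨S=[clo(λv. 7, ∅) :: 3 :: -4]; E=∅; C=[AP :: PRIM2(mul)]; D=∅⟩
t=25: ⟨S=∅; E={v↦3}; C=[7]; D=[([-4], ∅, [PRIM2(mul)])]⟩
t=26: ⟨S=[7]; E={v↦3}; C=∅; D=[([-4], ∅, [PRIM2(mul)])]⟩
t=27: ⟨S=[7 :: -4]; E=∅; C=[PRIM2(mul)]; D=∅⟩
t=28: ⟨S=[-28]; E=∅; C=∅; D=∅⟩
→ final value -28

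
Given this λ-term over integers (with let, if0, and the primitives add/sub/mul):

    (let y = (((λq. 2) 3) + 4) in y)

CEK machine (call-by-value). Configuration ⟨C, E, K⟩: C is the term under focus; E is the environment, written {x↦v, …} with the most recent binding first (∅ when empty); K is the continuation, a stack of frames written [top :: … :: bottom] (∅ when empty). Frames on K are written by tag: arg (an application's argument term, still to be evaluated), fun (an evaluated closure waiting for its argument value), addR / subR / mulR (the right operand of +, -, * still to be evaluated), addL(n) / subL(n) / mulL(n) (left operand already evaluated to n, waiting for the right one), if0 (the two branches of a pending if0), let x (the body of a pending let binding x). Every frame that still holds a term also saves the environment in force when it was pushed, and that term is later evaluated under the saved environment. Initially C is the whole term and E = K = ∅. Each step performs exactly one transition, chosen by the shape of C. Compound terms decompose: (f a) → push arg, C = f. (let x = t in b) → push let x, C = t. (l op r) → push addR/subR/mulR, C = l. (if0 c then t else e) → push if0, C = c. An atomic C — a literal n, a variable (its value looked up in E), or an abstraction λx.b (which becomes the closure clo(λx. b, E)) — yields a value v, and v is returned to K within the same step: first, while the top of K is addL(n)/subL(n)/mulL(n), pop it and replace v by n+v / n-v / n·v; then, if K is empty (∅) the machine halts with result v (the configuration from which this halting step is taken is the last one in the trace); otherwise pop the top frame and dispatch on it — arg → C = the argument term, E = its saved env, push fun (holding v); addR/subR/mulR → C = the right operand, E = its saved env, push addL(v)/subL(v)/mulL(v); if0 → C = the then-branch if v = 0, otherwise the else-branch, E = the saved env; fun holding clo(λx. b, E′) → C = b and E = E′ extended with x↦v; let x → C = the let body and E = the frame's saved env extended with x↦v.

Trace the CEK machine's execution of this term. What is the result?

Answer: 6

Machine steps:
t=0: ⟨C=(let y = (((λq. 2) 3) + 4) in y); E=∅; K=∅⟩
t=1: ⟨C=(((λq. 2) 3) + 4); E=∅; K=[let y]⟩
t=2: ⟨C=((λq. 2) 3); E=∅; K=[addR :: let y]⟩
t=3: ⟨C=(λq. 2); E=∅; K=[arg :: addR :: let y]⟩
t=4: ⟨C=3; E=∅; K=[fun :: addR :: let y]⟩
t=5: ⟨C=2; E={q↦3}; K=[addR :: let y]⟩
t=6: ⟨C=4; E=∅; K=[addL(2) :: let y]⟩
t=7: ⟨C=y; E={y↦6}; K=∅⟩
→ final value 6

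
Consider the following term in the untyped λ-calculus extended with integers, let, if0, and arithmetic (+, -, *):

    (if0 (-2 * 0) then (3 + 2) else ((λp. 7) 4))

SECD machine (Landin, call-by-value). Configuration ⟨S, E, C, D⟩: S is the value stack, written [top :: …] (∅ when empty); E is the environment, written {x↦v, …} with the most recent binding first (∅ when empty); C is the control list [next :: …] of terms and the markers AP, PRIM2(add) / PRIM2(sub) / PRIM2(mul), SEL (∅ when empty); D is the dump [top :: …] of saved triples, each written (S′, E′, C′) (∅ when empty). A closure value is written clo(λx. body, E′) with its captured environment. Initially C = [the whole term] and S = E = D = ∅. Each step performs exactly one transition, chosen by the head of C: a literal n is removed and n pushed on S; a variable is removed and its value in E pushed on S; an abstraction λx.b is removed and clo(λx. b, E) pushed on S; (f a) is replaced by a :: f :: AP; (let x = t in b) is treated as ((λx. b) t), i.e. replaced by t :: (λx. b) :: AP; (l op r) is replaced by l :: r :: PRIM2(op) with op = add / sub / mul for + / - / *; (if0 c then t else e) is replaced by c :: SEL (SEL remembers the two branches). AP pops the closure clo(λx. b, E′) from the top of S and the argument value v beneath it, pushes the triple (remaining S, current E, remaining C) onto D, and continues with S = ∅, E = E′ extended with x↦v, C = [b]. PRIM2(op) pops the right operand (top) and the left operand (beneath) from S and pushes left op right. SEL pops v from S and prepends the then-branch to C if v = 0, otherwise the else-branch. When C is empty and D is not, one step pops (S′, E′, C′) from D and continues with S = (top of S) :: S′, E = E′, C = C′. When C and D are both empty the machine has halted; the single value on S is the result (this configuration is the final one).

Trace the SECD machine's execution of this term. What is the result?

t=0: <S=∅, E=∅, C=[(if0 (-2 * 0) then (3 + 2) else ((λp. 7) 4))], D=∅>
t=1: <S=∅, E=∅, C=[(-2 * 0) :: SEL], D=∅>
t=2: <S=∅, E=∅, C=[-2 :: 0 :: PRIM2(mul) :: SEL], D=∅>
t=3: <S=[-2], E=∅, C=[0 :: PRIM2(mul) :: SEL], D=∅>
t=4: <S=[0 :: -2], E=∅, C=[PRIM2(mul) :: SEL], D=∅>
t=5: <S=[0], E=∅, C=[SEL], D=∅>
t=6: <S=∅, E=∅, C=[(3 + 2)], D=∅>
t=7: <S=∅, E=∅, C=[3 :: 2 :: PRIM2(add)], D=∅>
t=8: <S=[3], E=∅, C=[2 :: PRIM2(add)], D=∅>
t=9: <S=[2 :: 3], E=∅, C=[PRIM2(add)], D=∅>
t=10: <S=[5], E=∅, C=∅, D=∅>
→ final value 5

Answer: 5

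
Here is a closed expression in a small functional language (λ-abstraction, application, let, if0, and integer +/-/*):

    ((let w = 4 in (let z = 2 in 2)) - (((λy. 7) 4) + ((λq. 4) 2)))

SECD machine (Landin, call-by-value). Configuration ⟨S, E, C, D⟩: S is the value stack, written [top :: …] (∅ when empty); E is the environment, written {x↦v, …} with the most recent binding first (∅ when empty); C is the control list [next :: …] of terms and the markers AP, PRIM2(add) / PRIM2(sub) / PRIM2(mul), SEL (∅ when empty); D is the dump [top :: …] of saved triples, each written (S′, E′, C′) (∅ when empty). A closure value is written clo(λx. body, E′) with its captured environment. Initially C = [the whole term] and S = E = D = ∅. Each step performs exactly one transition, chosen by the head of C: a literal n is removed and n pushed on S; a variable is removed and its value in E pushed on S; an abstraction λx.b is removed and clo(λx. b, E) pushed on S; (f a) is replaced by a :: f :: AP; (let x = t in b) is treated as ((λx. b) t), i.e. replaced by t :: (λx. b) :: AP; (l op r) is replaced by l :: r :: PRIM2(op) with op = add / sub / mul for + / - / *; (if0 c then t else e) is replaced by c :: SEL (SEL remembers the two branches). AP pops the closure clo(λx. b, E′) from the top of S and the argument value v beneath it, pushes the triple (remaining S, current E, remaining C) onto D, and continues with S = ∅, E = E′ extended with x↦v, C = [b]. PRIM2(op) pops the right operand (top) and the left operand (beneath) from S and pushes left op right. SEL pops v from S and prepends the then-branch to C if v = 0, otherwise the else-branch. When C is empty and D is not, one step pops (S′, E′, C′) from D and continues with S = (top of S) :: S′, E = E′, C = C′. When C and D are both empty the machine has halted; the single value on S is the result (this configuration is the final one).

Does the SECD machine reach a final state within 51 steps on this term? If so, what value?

t=0: ⟨S=∅; E=∅; C=[((let w = 4 in (let z = 2 in 2)) - (((λy. 7) 4) + ((λq. 4) 2)))]; D=∅⟩
t=1: ⟨S=∅; E=∅; C=[(let w = 4 in (let z = 2 in 2)) :: (((λy. 7) 4) + ((λq. 4) 2)) :: PRIM2(sub)]; D=∅⟩
t=2: ⟨S=∅; E=∅; C=[4 :: (λw. (let z = 2 in 2)) :: AP :: (((λy. 7) 4) + ((λq. 4) 2)) :: PRIM2(sub)]; D=∅⟩
t=3: ⟨S=[4]; E=∅; C=[(λw. (let z = 2 in 2)) :: AP :: (((λy. 7) 4) + ((λq. 4) 2)) :: PRIM2(sub)]; D=∅⟩
t=4: ⟨S=[clo(λw. (let z = 2 in 2), ∅) :: 4]; E=∅; C=[AP :: (((λy. 7) 4) + ((λq. 4) 2)) :: PRIM2(sub)]; D=∅⟩
t=5: ⟨S=∅; E={w↦4}; C=[(let z = 2 in 2)]; D=[(∅, ∅, [(((λy. 7) 4) + ((λq. 4) 2)) :: PRIM2(sub)])]⟩
t=6: ⟨S=∅; E={w↦4}; C=[2 :: (λz. 2) :: AP]; D=[(∅, ∅, [(((λy. 7) 4) + ((λq. 4) 2)) :: PRIM2(sub)])]⟩
t=7: ⟨S=[2]; E={w↦4}; C=[(λz. 2) :: AP]; D=[(∅, ∅, [(((λy. 7) 4) + ((λq. 4) 2)) :: PRIM2(sub)])]⟩
t=8: ⟨S=[clo(λz. 2, {w↦4}) :: 2]; E={w↦4}; C=[AP]; D=[(∅, ∅, [(((λy. 7) 4) + ((λq. 4) 2)) :: PRIM2(sub)])]⟩
t=9: ⟨S=∅; E={z↦2, w↦4}; C=[2]; D=[(∅, {w↦4}, ∅) :: (∅, ∅, [(((λy. 7) 4) + ((λq. 4) 2)) :: PRIM2(sub)])]⟩
t=10: ⟨S=[2]; E={z↦2, w↦4}; C=∅; D=[(∅, {w↦4}, ∅) :: (∅, ∅, [(((λy. 7) 4) + ((λq. 4) 2)) :: PRIM2(sub)])]⟩
t=11: ⟨S=[2]; E={w↦4}; C=∅; D=[(∅, ∅, [(((λy. 7) 4) + ((λq. 4) 2)) :: PRIM2(sub)])]⟩
t=12: ⟨S=[2]; E=∅; C=[(((λy. 7) 4) + ((λq. 4) 2)) :: PRIM2(sub)]; D=∅⟩
t=13: ⟨S=[2]; E=∅; C=[((λy. 7) 4) :: ((λq. 4) 2) :: PRIM2(add) :: PRIM2(sub)]; D=∅⟩
t=14: ⟨S=[2]; E=∅; C=[4 :: (λy. 7) :: AP :: ((λq. 4) 2) :: PRIM2(add) :: PRIM2(sub)]; D=∅⟩
t=15: ⟨S=[4 :: 2]; E=∅; C=[(λy. 7) :: AP :: ((λq. 4) 2) :: PRIM2(add) :: PRIM2(sub)]; D=∅⟩
t=16: ⟨S=[clo(λy. 7, ∅) :: 4 :: 2]; E=∅; C=[AP :: ((λq. 4) 2) :: PRIM2(add) :: PRIM2(sub)]; D=∅⟩
t=17: ⟨S=∅; E={y↦4}; C=[7]; D=[([2], ∅, [((λq. 4) 2) :: PRIM2(add) :: PRIM2(sub)])]⟩
t=18: ⟨S=[7]; E={y↦4}; C=∅; D=[([2], ∅, [((λq. 4) 2) :: PRIM2(add) :: PRIM2(sub)])]⟩
t=19: ⟨S=[7 :: 2]; E=∅; C=[((λq. 4) 2) :: PRIM2(add) :: PRIM2(sub)]; D=∅⟩
t=20: ⟨S=[7 :: 2]; E=∅; C=[2 :: (λq. 4) :: AP :: PRIM2(add) :: PRIM2(sub)]; D=∅⟩
t=21: ⟨S=[2 :: 7 :: 2]; E=∅; C=[(λq. 4) :: AP :: PRIM2(add) :: PRIM2(sub)]; D=∅⟩
t=22: ⟨S=[clo(λq. 4, ∅) :: 2 :: 7 :: 2]; E=∅; C=[AP :: PRIM2(add) :: PRIM2(sub)]; D=∅⟩
t=23: ⟨S=∅; E={q↦2}; C=[4]; D=[([7 :: 2], ∅, [PRIM2(add) :: PRIM2(sub)])]⟩
t=24: ⟨S=[4]; E={q↦2}; C=∅; D=[([7 :: 2], ∅, [PRIM2(add) :: PRIM2(sub)])]⟩
t=25: ⟨S=[4 :: 7 :: 2]; E=∅; C=[PRIM2(add) :: PRIM2(sub)]; D=∅⟩
t=26: ⟨S=[11 :: 2]; E=∅; C=[PRIM2(sub)]; D=∅⟩
t=27: ⟨S=[-9]; E=∅; C=∅; D=∅⟩
→ final value -9

Answer: -9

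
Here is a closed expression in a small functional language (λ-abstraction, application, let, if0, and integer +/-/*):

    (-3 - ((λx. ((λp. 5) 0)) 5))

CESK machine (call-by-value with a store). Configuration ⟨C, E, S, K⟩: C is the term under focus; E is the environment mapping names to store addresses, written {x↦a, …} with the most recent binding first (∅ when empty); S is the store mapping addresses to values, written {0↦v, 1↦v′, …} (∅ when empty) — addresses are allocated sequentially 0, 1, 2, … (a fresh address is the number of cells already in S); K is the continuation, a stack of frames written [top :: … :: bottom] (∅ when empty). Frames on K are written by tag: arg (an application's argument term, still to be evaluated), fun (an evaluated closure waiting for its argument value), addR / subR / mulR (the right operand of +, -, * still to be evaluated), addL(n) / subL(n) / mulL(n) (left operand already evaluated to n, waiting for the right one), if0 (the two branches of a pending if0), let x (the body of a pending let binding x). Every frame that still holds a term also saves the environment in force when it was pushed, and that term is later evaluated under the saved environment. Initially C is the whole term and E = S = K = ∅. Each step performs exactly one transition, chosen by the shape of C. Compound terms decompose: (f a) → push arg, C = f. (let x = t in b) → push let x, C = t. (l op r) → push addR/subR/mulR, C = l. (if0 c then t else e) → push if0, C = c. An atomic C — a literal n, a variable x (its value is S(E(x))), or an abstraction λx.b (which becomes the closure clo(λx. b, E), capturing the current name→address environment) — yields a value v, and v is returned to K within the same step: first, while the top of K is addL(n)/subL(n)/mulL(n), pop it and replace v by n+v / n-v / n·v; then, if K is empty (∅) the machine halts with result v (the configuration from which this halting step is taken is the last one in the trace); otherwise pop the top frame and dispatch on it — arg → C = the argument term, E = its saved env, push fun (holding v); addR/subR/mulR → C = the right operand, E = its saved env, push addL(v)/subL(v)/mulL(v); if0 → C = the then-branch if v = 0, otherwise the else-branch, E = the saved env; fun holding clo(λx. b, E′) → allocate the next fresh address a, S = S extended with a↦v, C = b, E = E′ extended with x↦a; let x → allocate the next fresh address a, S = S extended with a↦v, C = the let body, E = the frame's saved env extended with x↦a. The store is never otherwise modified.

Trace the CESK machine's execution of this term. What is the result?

Answer: -8

Derivation:
t=0: ⟨C=(-3 - ((λx. ((λp. 5) 0)) 5)); E=∅; S=∅; K=∅⟩
t=1: ⟨C=-3; E=∅; S=∅; K=[subR]⟩
t=2: ⟨C=((λx. ((λp. 5) 0)) 5); E=∅; S=∅; K=[subL(-3)]⟩
t=3: ⟨C=(λx. ((λp. 5) 0)); E=∅; S=∅; K=[arg :: subL(-3)]⟩
t=4: ⟨C=5; E=∅; S=∅; K=[fun :: subL(-3)]⟩
t=5: ⟨C=((λp. 5) 0); E={x↦0}; S={0↦5}; K=[subL(-3)]⟩
t=6: ⟨C=(λp. 5); E={x↦0}; S={0↦5}; K=[arg :: subL(-3)]⟩
t=7: ⟨C=0; E={x↦0}; S={0↦5}; K=[fun :: subL(-3)]⟩
t=8: ⟨C=5; E={p↦1, x↦0}; S={0↦5, 1↦0}; K=[subL(-3)]⟩
→ final value -8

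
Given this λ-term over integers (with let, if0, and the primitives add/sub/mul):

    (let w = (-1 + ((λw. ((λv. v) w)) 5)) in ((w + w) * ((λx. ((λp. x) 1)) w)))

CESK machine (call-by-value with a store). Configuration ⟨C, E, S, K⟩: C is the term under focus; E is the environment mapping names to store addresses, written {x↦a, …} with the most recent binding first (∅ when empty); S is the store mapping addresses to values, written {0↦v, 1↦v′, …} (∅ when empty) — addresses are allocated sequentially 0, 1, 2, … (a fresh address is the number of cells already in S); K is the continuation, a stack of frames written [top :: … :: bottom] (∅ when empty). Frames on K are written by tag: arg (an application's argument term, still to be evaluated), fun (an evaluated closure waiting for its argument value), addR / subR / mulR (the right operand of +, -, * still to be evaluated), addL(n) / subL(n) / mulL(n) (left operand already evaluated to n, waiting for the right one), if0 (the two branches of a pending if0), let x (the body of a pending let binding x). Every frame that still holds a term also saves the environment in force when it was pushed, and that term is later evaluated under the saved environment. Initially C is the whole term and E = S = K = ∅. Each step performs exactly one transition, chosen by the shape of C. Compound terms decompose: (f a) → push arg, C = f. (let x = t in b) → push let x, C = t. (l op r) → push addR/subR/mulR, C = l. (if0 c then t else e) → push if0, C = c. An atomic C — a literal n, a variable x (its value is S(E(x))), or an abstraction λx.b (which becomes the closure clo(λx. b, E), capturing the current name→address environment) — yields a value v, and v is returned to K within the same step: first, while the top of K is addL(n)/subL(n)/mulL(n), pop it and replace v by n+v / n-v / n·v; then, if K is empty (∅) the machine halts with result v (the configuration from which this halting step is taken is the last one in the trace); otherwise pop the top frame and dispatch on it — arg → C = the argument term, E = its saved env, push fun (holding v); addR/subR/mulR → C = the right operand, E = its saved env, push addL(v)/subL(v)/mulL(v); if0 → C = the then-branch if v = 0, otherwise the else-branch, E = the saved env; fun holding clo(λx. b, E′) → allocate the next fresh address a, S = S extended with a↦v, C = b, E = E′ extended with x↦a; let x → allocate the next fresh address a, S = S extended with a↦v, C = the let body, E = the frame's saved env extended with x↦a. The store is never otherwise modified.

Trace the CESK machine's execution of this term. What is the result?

0. ⟨C=(let w = (-1 + ((λw. ((λv. v) w)) 5)) in ((w + w) * ((λx. ((λp. x) 1)) w))); E=∅; S=∅; K=∅⟩
1. ⟨C=(-1 + ((λw. ((λv. v) w)) 5)); E=∅; S=∅; K=[let w]⟩
2. ⟨C=-1; E=∅; S=∅; K=[addR :: let w]⟩
3. ⟨C=((λw. ((λv. v) w)) 5); E=∅; S=∅; K=[addL(-1) :: let w]⟩
4. ⟨C=(λw. ((λv. v) w)); E=∅; S=∅; K=[arg :: addL(-1) :: let w]⟩
5. ⟨C=5; E=∅; S=∅; K=[fun :: addL(-1) :: let w]⟩
6. ⟨C=((λv. v) w); E={w↦0}; S={0↦5}; K=[addL(-1) :: let w]⟩
7. ⟨C=(λv. v); E={w↦0}; S={0↦5}; K=[arg :: addL(-1) :: let w]⟩
8. ⟨C=w; E={w↦0}; S={0↦5}; K=[fun :: addL(-1) :: let w]⟩
9. ⟨C=v; E={v↦1, w↦0}; S={0↦5, 1↦5}; K=[addL(-1) :: let w]⟩
10. ⟨C=((w + w) * ((λx. ((λp. x) 1)) w)); E={w↦2}; S={0↦5, 1↦5, 2↦4}; K=∅⟩
11. ⟨C=(w + w); E={w↦2}; S={0↦5, 1↦5, 2↦4}; K=[mulR]⟩
12. ⟨C=w; E={w↦2}; S={0↦5, 1↦5, 2↦4}; K=[addR :: mulR]⟩
13. ⟨C=w; E={w↦2}; S={0↦5, 1↦5, 2↦4}; K=[addL(4) :: mulR]⟩
14. ⟨C=((λx. ((λp. x) 1)) w); E={w↦2}; S={0↦5, 1↦5, 2↦4}; K=[mulL(8)]⟩
15. ⟨C=(λx. ((λp. x) 1)); E={w↦2}; S={0↦5, 1↦5, 2↦4}; K=[arg :: mulL(8)]⟩
16. ⟨C=w; E={w↦2}; S={0↦5, 1↦5, 2↦4}; K=[fun :: mulL(8)]⟩
17. ⟨C=((λp. x) 1); E={x↦3, w↦2}; S={0↦5, 1↦5, 2↦4, 3↦4}; K=[mulL(8)]⟩
18. ⟨C=(λp. x); E={x↦3, w↦2}; S={0↦5, 1↦5, 2↦4, 3↦4}; K=[arg :: mulL(8)]⟩
19. ⟨C=1; E={x↦3, w↦2}; S={0↦5, 1↦5, 2↦4, 3↦4}; K=[fun :: mulL(8)]⟩
20. ⟨C=x; E={p↦4, x↦3, w↦2}; S={0↦5, 1↦5, 2↦4, 3↦4, 4↦1}; K=[mulL(8)]⟩
→ final value 32

Answer: 32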